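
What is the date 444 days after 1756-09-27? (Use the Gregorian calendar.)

December 15, 1757

+365 (one year) → Sep 27, 1757 (79 left).
Sep has 30 days: +4 → Oct 1, 1757 (75 left).
Oct has 31 days: +31 → Nov 1, 1757 (44 left).
Nov has 30 days: +30 → Dec 1, 1757 (14 left).
+14 → Dec 15, 1757.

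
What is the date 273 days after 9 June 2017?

Jun has 30 days: +22 → Jul 1, 2017 (251 left).
Jul has 31 days: +31 → Aug 1, 2017 (220 left).
Aug has 31 days: +31 → Sep 1, 2017 (189 left).
Sep has 30 days: +30 → Oct 1, 2017 (159 left).
Oct has 31 days: +31 → Nov 1, 2017 (128 left).
Nov has 30 days: +30 → Dec 1, 2017 (98 left).
Dec has 31 days: +31 → Jan 1, 2018 (67 left).
Jan has 31 days: +31 → Feb 1, 2018 (36 left).
Feb has 28 days: +28 → Mar 1, 2018 (8 left).
+8 → Mar 9, 2018.

March 9, 2018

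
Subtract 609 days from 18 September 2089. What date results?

January 18, 2088

−365 (one year) → Sep 18, 2088 (244 left).
−18 → Aug 31, 2088 (end of Aug, 31 days; 226 left).
−31 → Jul 31, 2088 (end of Jul, 31 days; 195 left).
−31 → Jun 30, 2088 (end of Jun, 30 days; 164 left).
−30 → May 31, 2088 (end of May, 31 days; 134 left).
−31 → Apr 30, 2088 (end of Apr, 30 days; 103 left).
−30 → Mar 31, 2088 (end of Mar, 31 days; 73 left).
−31 → Feb 29, 2088 (end of Feb, 29 days; 42 left).
−29 → Jan 31, 2088 (end of Jan, 31 days; 13 left).
−13 → Jan 18, 2088.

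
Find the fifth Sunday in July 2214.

July 31, 2214

July 1, 2214 is a Friday.
The first Sunday is therefore July 3 (2 days later).
The fifth Sunday is 3 + 4×7 = July 31.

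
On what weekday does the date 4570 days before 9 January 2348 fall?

Saturday

Jan 9, 2348 is a Friday.
4570 mod 7 = 6, so 4570 days before a Friday is Friday − 6 = Saturday.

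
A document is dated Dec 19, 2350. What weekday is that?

Tuesday

Doomsday rule: the anchor day for the 2300s is Wednesday. For year 50: 50÷12 = 4 r 2, and 2÷4 = 0, so 4+2+0 = 6.
Wednesday + 6 ≡ Tuesday — that's 2350's doomsday.
In December the doomsday date is Dec 12.
Dec 19 is 7 days after Dec 12; 7 mod 7 = 0, so Tuesday + 0 = Tuesday.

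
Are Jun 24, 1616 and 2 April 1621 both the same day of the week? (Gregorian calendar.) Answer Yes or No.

From Jun 24, 1616 to Apr 2, 1621 is 1743 days.
1743 mod 7 = 0, so they are the same weekday.
(Jun 24, 1616 is a Friday; Apr 2, 1621 is a Friday.)

Yes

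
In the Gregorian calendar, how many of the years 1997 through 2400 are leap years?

98

Multiples of 4 in [1997,2400]: 101.
Of those, multiples of 100: 5 (not leap unless ÷400).
Multiples of 400: 2.
Leap years = 101 − 5 + 2 = 98.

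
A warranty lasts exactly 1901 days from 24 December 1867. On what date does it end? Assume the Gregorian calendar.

+366 (one year; includes Feb 29, 1868) → Dec 24, 1868 (1535 left).
+365 (one year) → Dec 24, 1869 (1170 left).
+365 (one year) → Dec 24, 1870 (805 left).
+365 (one year) → Dec 24, 1871 (440 left).
+366 (one year; includes Feb 29, 1872) → Dec 24, 1872 (74 left).
Dec has 31 days: +8 → Jan 1, 1873 (66 left).
Jan has 31 days: +31 → Feb 1, 1873 (35 left).
Feb has 28 days: +28 → Mar 1, 1873 (7 left).
+7 → Mar 8, 1873.

March 8, 1873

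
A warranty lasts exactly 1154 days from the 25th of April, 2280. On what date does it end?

+365 (one year) → Apr 25, 2281 (789 left).
+365 (one year) → Apr 25, 2282 (424 left).
+365 (one year) → Apr 25, 2283 (59 left).
Apr has 30 days: +6 → May 1, 2283 (53 left).
May has 31 days: +31 → Jun 1, 2283 (22 left).
+22 → Jun 23, 2283.

June 23, 2283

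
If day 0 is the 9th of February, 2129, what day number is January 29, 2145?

Feb 9, 2129 → Feb 9, 2130: 365 days.
Feb 9, 2130 → Feb 9, 2131: 365 days.
Feb 9, 2131 → Feb 9, 2132: 365 days.
Feb 9, 2132 → Feb 9, 2133: 366 days (Feb 29, 2132 is in that span).
Feb 9, 2133 → Feb 9, 2134: 365 days.
Feb 9, 2134 → Feb 9, 2135: 365 days.
Feb 9, 2135 → Feb 9, 2136: 365 days.
Feb 9, 2136 → Feb 9, 2137: 366 days (Feb 29, 2136 is in that span).
Feb 9, 2137 → Feb 9, 2138: 365 days.
Feb 9, 2138 → Feb 9, 2139: 365 days.
Feb 9, 2139 → Feb 9, 2140: 365 days.
Feb 9, 2140 → Feb 9, 2141: 366 days (Feb 29, 2140 is in that span).
Feb 9, 2141 → Feb 9, 2142: 365 days.
Feb 9, 2142 → Feb 9, 2143: 365 days.
Feb 9, 2143 → Feb 9, 2144: 365 days.
Feb 9, 2144 → Mar 9, 2144: 29 days (February has 29).
Mar 9, 2144 → Apr 9, 2144: 31 days (March has 31).
Apr 9, 2144 → May 9, 2144: 30 days (April has 30).
May 9, 2144 → Jun 9, 2144: 31 days (May has 31).
Jun 9, 2144 → Jul 9, 2144: 30 days (June has 30).
Jul 9, 2144 → Aug 9, 2144: 31 days (July has 31).
Aug 9, 2144 → Sep 9, 2144: 31 days (August has 31).
Sep 9, 2144 → Oct 9, 2144: 30 days (September has 30).
Oct 9, 2144 → Nov 9, 2144: 31 days (October has 31).
Nov 9, 2144 → Dec 9, 2144: 30 days (November has 30).
Dec 9, 2144 → Jan 9, 2145: 31 days (December has 31).
Jan 9, 2145 → Jan 29, 2145: 20 days.
Total: 5833 days.

5833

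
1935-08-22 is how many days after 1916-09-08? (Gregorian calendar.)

6922

Sep 8, 1916 → Sep 8, 1917: 365 days.
Sep 8, 1917 → Sep 8, 1918: 365 days.
Sep 8, 1918 → Sep 8, 1919: 365 days.
Sep 8, 1919 → Sep 8, 1920: 366 days (Feb 29, 1920 is in that span).
Sep 8, 1920 → Sep 8, 1921: 365 days.
Sep 8, 1921 → Sep 8, 1922: 365 days.
Sep 8, 1922 → Sep 8, 1923: 365 days.
Sep 8, 1923 → Sep 8, 1924: 366 days (Feb 29, 1924 is in that span).
Sep 8, 1924 → Sep 8, 1925: 365 days.
Sep 8, 1925 → Sep 8, 1926: 365 days.
Sep 8, 1926 → Sep 8, 1927: 365 days.
Sep 8, 1927 → Sep 8, 1928: 366 days (Feb 29, 1928 is in that span).
Sep 8, 1928 → Sep 8, 1929: 365 days.
Sep 8, 1929 → Sep 8, 1930: 365 days.
Sep 8, 1930 → Sep 8, 1931: 365 days.
Sep 8, 1931 → Sep 8, 1932: 366 days (Feb 29, 1932 is in that span).
Sep 8, 1932 → Sep 8, 1933: 365 days.
Sep 8, 1933 → Sep 8, 1934: 365 days.
Sep 8, 1934 → Oct 8, 1934: 30 days (September has 30).
Oct 8, 1934 → Nov 8, 1934: 31 days (October has 31).
Nov 8, 1934 → Dec 8, 1934: 30 days (November has 30).
Dec 8, 1934 → Jan 8, 1935: 31 days (December has 31).
Jan 8, 1935 → Feb 8, 1935: 31 days (January has 31).
Feb 8, 1935 → Mar 8, 1935: 28 days (February has 28).
Mar 8, 1935 → Apr 8, 1935: 31 days (March has 31).
Apr 8, 1935 → May 8, 1935: 30 days (April has 30).
May 8, 1935 → Jun 8, 1935: 31 days (May has 31).
Jun 8, 1935 → Jul 8, 1935: 30 days (June has 30).
Jul 8, 1935 → Aug 8, 1935: 31 days (July has 31).
Aug 8, 1935 → Aug 22, 1935: 14 days.
Total: 6922 days.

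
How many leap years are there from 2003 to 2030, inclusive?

Multiples of 4 in [2003,2030]: 7.
Of those, multiples of 100: 0 (not leap unless ÷400).
Multiples of 400: 0.
Leap years = 7 − 0 + 0 = 7.

7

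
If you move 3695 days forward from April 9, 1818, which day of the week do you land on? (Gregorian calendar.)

First find the weekday of Apr 9, 1818. Doomsday rule: the anchor day for the 1800s is Friday. For year 18: 18÷12 = 1 r 6, and 6÷4 = 1, so 1+6+1 = 8.
Friday + 8 ≡ Saturday — that's 1818's doomsday.
In April the doomsday date is Apr 4.
Apr 9 is 5 days after Apr 4; 5 mod 7 = 5, so Saturday + 5 = Thursday.
3695 mod 7 = 6, so 3695 days after a Thursday is Thursday + 6 = Wednesday.

Wednesday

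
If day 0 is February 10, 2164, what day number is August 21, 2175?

4210

Feb 10, 2164 → Feb 10, 2165: 366 days (Feb 29, 2164 is in that span).
Feb 10, 2165 → Feb 10, 2166: 365 days.
Feb 10, 2166 → Feb 10, 2167: 365 days.
Feb 10, 2167 → Feb 10, 2168: 365 days.
Feb 10, 2168 → Feb 10, 2169: 366 days (Feb 29, 2168 is in that span).
Feb 10, 2169 → Feb 10, 2170: 365 days.
Feb 10, 2170 → Feb 10, 2171: 365 days.
Feb 10, 2171 → Feb 10, 2172: 365 days.
Feb 10, 2172 → Feb 10, 2173: 366 days (Feb 29, 2172 is in that span).
Feb 10, 2173 → Feb 10, 2174: 365 days.
Feb 10, 2174 → Feb 10, 2175: 365 days.
Feb 10, 2175 → Mar 10, 2175: 28 days (February has 28).
Mar 10, 2175 → Apr 10, 2175: 31 days (March has 31).
Apr 10, 2175 → May 10, 2175: 30 days (April has 30).
May 10, 2175 → Jun 10, 2175: 31 days (May has 31).
Jun 10, 2175 → Jul 10, 2175: 30 days (June has 30).
Jul 10, 2175 → Aug 10, 2175: 31 days (July has 31).
Aug 10, 2175 → Aug 21, 2175: 11 days.
Total: 4210 days.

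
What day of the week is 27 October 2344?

Doomsday rule: the anchor day for the 2300s is Wednesday. For year 44: 44÷12 = 3 r 8, and 8÷4 = 2, so 3+8+2 = 13.
Wednesday + 13 ≡ Tuesday — that's 2344's doomsday.
In October the doomsday date is Oct 10.
Oct 27 is 17 days after Oct 10; 17 mod 7 = 3, so Tuesday + 3 = Friday.

Friday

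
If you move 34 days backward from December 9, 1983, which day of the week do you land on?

Saturday

Dec 9, 1983 is a Friday.
34 mod 7 = 6, so 34 days before a Friday is Friday − 6 = Saturday.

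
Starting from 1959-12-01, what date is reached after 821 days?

+366 (one year; includes Feb 29, 1960) → Dec 1, 1960 (455 left).
+365 (one year) → Dec 1, 1961 (90 left).
Dec has 31 days: +31 → Jan 1, 1962 (59 left).
Jan has 31 days: +31 → Feb 1, 1962 (28 left).
Feb has 28 days: +28 → Mar 1, 1962 (0 left).

March 1, 1962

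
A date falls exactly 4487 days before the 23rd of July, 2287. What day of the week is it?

First find the weekday of Jul 23, 2287. Doomsday rule: the anchor day for the 2200s is Friday. For year 87: 87÷12 = 7 r 3, and 3÷4 = 0, so 7+3+0 = 10.
Friday + 10 ≡ Monday — that's 2287's doomsday.
In July the doomsday date is Jul 11.
Jul 23 is 12 days after Jul 11; 12 mod 7 = 5, so Monday + 5 = Saturday.
4487 mod 7 = 0, so 4487 days before a Saturday is Saturday − 0 = Saturday.

Saturday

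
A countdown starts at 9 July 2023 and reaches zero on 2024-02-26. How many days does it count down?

Jul 9, 2023 → Aug 9, 2023: 31 days (July has 31).
Aug 9, 2023 → Sep 9, 2023: 31 days (August has 31).
Sep 9, 2023 → Oct 9, 2023: 30 days (September has 30).
Oct 9, 2023 → Nov 9, 2023: 31 days (October has 31).
Nov 9, 2023 → Dec 9, 2023: 30 days (November has 30).
Dec 9, 2023 → Jan 9, 2024: 31 days (December has 31).
Jan 9, 2024 → Feb 9, 2024: 31 days (January has 31).
Feb 9, 2024 → Feb 26, 2024: 17 days.
Total: 232 days.

232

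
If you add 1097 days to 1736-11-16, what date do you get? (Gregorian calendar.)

+365 (one year) → Nov 16, 1737 (732 left).
+365 (one year) → Nov 16, 1738 (367 left).
Nov has 30 days: +15 → Dec 1, 1738 (352 left).
Dec has 31 days: +31 → Jan 1, 1739 (321 left).
Jan has 31 days: +31 → Feb 1, 1739 (290 left).
Feb has 28 days: +28 → Mar 1, 1739 (262 left).
Mar has 31 days: +31 → Apr 1, 1739 (231 left).
Apr has 30 days: +30 → May 1, 1739 (201 left).
May has 31 days: +31 → Jun 1, 1739 (170 left).
Jun has 30 days: +30 → Jul 1, 1739 (140 left).
Jul has 31 days: +31 → Aug 1, 1739 (109 left).
Aug has 31 days: +31 → Sep 1, 1739 (78 left).
Sep has 30 days: +30 → Oct 1, 1739 (48 left).
Oct has 31 days: +31 → Nov 1, 1739 (17 left).
+17 → Nov 18, 1739.

November 18, 1739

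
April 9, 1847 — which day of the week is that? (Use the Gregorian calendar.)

Friday

Doomsday rule: the anchor day for the 1800s is Friday. For year 47: 47÷12 = 3 r 11, and 11÷4 = 2, so 3+11+2 = 16.
Friday + 16 ≡ Sunday — that's 1847's doomsday.
In April the doomsday date is Apr 4.
Apr 9 is 5 days after Apr 4; 5 mod 7 = 5, so Sunday + 5 = Friday.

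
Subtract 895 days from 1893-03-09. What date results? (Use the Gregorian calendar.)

−365 (one year) → Mar 9, 1892 (530 left).
−366 (one year; includes Feb 29, 1892) → Mar 9, 1891 (164 left).
−9 → Feb 28, 1891 (end of Feb, 28 days; 155 left).
−28 → Jan 31, 1891 (end of Jan, 31 days; 127 left).
−31 → Dec 31, 1890 (end of Dec, 31 days; 96 left).
−31 → Nov 30, 1890 (end of Nov, 30 days; 65 left).
−30 → Oct 31, 1890 (end of Oct, 31 days; 35 left).
−31 → Sep 30, 1890 (end of Sep, 30 days; 4 left).
−4 → Sep 26, 1890.

September 26, 1890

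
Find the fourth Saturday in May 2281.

May 1, 2281 is a Sunday.
The first Saturday is therefore May 7 (6 days later).
The fourth Saturday is 7 + 3×7 = May 28.

May 28, 2281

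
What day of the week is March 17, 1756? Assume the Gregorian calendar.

Doomsday rule: the anchor day for the 1700s is Sunday. For year 56: 56÷12 = 4 r 8, and 8÷4 = 2, so 4+8+2 = 14.
Sunday + 14 ≡ Sunday — that's 1756's doomsday.
In March the doomsday date is Mar 14.
Mar 17 is 3 days after Mar 14; 3 mod 7 = 3, so Sunday + 3 = Wednesday.

Wednesday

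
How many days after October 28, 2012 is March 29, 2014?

Oct 28, 2012 → Oct 28, 2013: 365 days.
Oct 28, 2013 → Nov 28, 2013: 31 days (October has 31).
Nov 28, 2013 → Dec 28, 2013: 30 days (November has 30).
Dec 28, 2013 → Jan 28, 2014: 31 days (December has 31).
Jan 28, 2014 → Feb 28, 2014: 31 days (January has 31).
Feb 28, 2014 → Mar 28, 2014: 28 days (February has 28).
Mar 28, 2014 → Mar 29, 2014: 1 days.
Total: 517 days.

517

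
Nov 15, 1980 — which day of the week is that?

Saturday

Doomsday rule: the anchor day for the 1900s is Wednesday. For year 80: 80÷12 = 6 r 8, and 8÷4 = 2, so 6+8+2 = 16.
Wednesday + 16 ≡ Friday — that's 1980's doomsday.
In November the doomsday date is Nov 7.
Nov 15 is 8 days after Nov 7; 8 mod 7 = 1, so Friday + 1 = Saturday.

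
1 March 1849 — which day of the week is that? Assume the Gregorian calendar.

Doomsday rule: the anchor day for the 1800s is Friday. For year 49: 49÷12 = 4 r 1, and 1÷4 = 0, so 4+1+0 = 5.
Friday + 5 ≡ Wednesday — that's 1849's doomsday.
In March the doomsday date is Mar 14.
Mar 1 is 13 days before Mar 14; 13 mod 7 = 6, so Wednesday − 6 = Thursday.

Thursday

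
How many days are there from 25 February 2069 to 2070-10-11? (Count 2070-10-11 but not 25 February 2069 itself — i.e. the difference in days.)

593

Feb 25, 2069 → Feb 25, 2070: 365 days.
Feb 25, 2070 → Mar 25, 2070: 28 days (February has 28).
Mar 25, 2070 → Apr 25, 2070: 31 days (March has 31).
Apr 25, 2070 → May 25, 2070: 30 days (April has 30).
May 25, 2070 → Jun 25, 2070: 31 days (May has 31).
Jun 25, 2070 → Jul 25, 2070: 30 days (June has 30).
Jul 25, 2070 → Aug 25, 2070: 31 days (July has 31).
Aug 25, 2070 → Sep 25, 2070: 31 days (August has 31).
Sep 25, 2070 → Oct 11, 2070: 16 days.
Total: 593 days.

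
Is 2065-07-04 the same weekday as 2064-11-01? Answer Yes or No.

Yes

From Nov 1, 2064 to Jul 4, 2065 is 245 days.
245 mod 7 = 0, so they are the same weekday.
(Nov 1, 2064 is a Saturday; Jul 4, 2065 is a Saturday.)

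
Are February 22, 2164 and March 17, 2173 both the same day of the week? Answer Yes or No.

From Feb 22, 2164 to Mar 17, 2173 is 3311 days.
3311 mod 7 = 0, so they are the same weekday.
(Feb 22, 2164 is a Wednesday; Mar 17, 2173 is a Wednesday.)

Yes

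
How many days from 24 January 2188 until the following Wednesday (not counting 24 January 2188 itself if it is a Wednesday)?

6

Jan 24, 2188 is a Thursday.
From Thursday to the next Wednesday is 6 days.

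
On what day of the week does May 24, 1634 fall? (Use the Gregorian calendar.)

Doomsday rule: the anchor day for the 1600s is Tuesday. For year 34: 34÷12 = 2 r 10, and 10÷4 = 2, so 2+10+2 = 14.
Tuesday + 14 ≡ Tuesday — that's 1634's doomsday.
In May the doomsday date is May 9.
May 24 is 15 days after May 9; 15 mod 7 = 1, so Tuesday + 1 = Wednesday.

Wednesday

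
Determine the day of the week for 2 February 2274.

Monday

Doomsday rule: the anchor day for the 2200s is Friday. For year 74: 74÷12 = 6 r 2, and 2÷4 = 0, so 6+2+0 = 8.
Friday + 8 ≡ Saturday — that's 2274's doomsday.
In February the doomsday date is Feb 28 (2274 is not a leap year).
Feb 2 is 26 days before Feb 28; 26 mod 7 = 5, so Saturday − 5 = Monday.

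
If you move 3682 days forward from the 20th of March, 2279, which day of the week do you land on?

First find the weekday of Mar 20, 2279. Doomsday rule: the anchor day for the 2200s is Friday. For year 79: 79÷12 = 6 r 7, and 7÷4 = 1, so 6+7+1 = 14.
Friday + 14 ≡ Friday — that's 2279's doomsday.
In March the doomsday date is Mar 14.
Mar 20 is 6 days after Mar 14; 6 mod 7 = 6, so Friday + 6 = Thursday.
3682 mod 7 = 0, so 3682 days after a Thursday is Thursday + 0 = Thursday.

Thursday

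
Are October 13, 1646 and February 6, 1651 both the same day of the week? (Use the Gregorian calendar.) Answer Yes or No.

From Oct 13, 1646 to Feb 6, 1651 is 1577 days.
1577 mod 7 = 2, so they are different weekdays.
(Oct 13, 1646 is a Saturday; Feb 6, 1651 is a Monday.)

No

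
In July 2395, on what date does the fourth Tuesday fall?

July 25, 2395

July 1, 2395 is a Saturday.
The first Tuesday is therefore July 4 (3 days later).
The fourth Tuesday is 4 + 3×7 = July 25.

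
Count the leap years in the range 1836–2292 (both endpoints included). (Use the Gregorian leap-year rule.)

Multiples of 4 in [1836,2292]: 115.
Of those, multiples of 100: 4 (not leap unless ÷400).
Multiples of 400: 1.
Leap years = 115 − 4 + 1 = 112.

112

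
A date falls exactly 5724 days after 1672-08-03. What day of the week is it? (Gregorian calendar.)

Aug 3, 1672 is a Wednesday.
5724 mod 7 = 5, so 5724 days after a Wednesday is Wednesday + 5 = Monday.

Monday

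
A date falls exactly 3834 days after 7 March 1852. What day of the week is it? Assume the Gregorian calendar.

Friday

First find the weekday of Mar 7, 1852. Doomsday rule: the anchor day for the 1800s is Friday. For year 52: 52÷12 = 4 r 4, and 4÷4 = 1, so 4+4+1 = 9.
Friday + 9 ≡ Sunday — that's 1852's doomsday.
In March the doomsday date is Mar 14.
Mar 7 is 7 days before Mar 14; 7 mod 7 = 0, so Sunday − 0 = Sunday.
3834 mod 7 = 5, so 3834 days after a Sunday is Sunday + 5 = Friday.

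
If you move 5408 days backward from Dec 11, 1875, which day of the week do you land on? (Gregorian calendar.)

Tuesday

First find the weekday of Dec 11, 1875. Doomsday rule: the anchor day for the 1800s is Friday. For year 75: 75÷12 = 6 r 3, and 3÷4 = 0, so 6+3+0 = 9.
Friday + 9 ≡ Sunday — that's 1875's doomsday.
In December the doomsday date is Dec 12.
Dec 11 is 1 day before Dec 12; 1 mod 7 = 1, so Sunday − 1 = Saturday.
5408 mod 7 = 4, so 5408 days before a Saturday is Saturday − 4 = Tuesday.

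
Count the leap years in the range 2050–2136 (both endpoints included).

21

Multiples of 4 in [2050,2136]: 22.
Of those, multiples of 100: 1 (not leap unless ÷400).
Multiples of 400: 0.
Leap years = 22 − 1 + 0 = 21.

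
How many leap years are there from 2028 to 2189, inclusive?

Multiples of 4 in [2028,2189]: 41.
Of those, multiples of 100: 1 (not leap unless ÷400).
Multiples of 400: 0.
Leap years = 41 − 1 + 0 = 40.

40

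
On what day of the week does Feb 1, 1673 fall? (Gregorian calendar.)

Doomsday rule: the anchor day for the 1600s is Tuesday. For year 73: 73÷12 = 6 r 1, and 1÷4 = 0, so 6+1+0 = 7.
Tuesday + 7 ≡ Tuesday — that's 1673's doomsday.
In February the doomsday date is Feb 28 (1673 is not a leap year).
Feb 1 is 27 days before Feb 28; 27 mod 7 = 6, so Tuesday − 6 = Wednesday.

Wednesday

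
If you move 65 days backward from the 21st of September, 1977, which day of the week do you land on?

Monday

Sep 21, 1977 is a Wednesday.
65 mod 7 = 2, so 65 days before a Wednesday is Wednesday − 2 = Monday.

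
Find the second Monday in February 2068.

February 1, 2068 is a Wednesday.
The first Monday is therefore February 6 (5 days later).
The second Monday is 6 + 1×7 = February 13.

February 13, 2068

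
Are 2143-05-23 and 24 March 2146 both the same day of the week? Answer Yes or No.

Yes

From May 23, 2143 to Mar 24, 2146 is 1036 days.
1036 mod 7 = 0, so they are the same weekday.
(May 23, 2143 is a Thursday; Mar 24, 2146 is a Thursday.)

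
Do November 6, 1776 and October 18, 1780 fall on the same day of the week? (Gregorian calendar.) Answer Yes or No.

From Nov 6, 1776 to Oct 18, 1780 is 1442 days.
1442 mod 7 = 0, so they are the same weekday.
(Nov 6, 1776 is a Wednesday; Oct 18, 1780 is a Wednesday.)

Yes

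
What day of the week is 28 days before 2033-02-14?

Monday

Feb 14, 2033 is a Monday.
28 mod 7 = 0, so 28 days before a Monday is Monday − 0 = Monday.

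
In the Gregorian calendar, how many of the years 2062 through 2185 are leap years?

Multiples of 4 in [2062,2185]: 31.
Of those, multiples of 100: 1 (not leap unless ÷400).
Multiples of 400: 0.
Leap years = 31 − 1 + 0 = 30.

30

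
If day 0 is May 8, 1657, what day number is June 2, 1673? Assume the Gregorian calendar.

5869

May 8, 1657 → May 8, 1658: 365 days.
May 8, 1658 → May 8, 1659: 365 days.
May 8, 1659 → May 8, 1660: 366 days (Feb 29, 1660 is in that span).
May 8, 1660 → May 8, 1661: 365 days.
May 8, 1661 → May 8, 1662: 365 days.
May 8, 1662 → May 8, 1663: 365 days.
May 8, 1663 → May 8, 1664: 366 days (Feb 29, 1664 is in that span).
May 8, 1664 → May 8, 1665: 365 days.
May 8, 1665 → May 8, 1666: 365 days.
May 8, 1666 → May 8, 1667: 365 days.
May 8, 1667 → May 8, 1668: 366 days (Feb 29, 1668 is in that span).
May 8, 1668 → May 8, 1669: 365 days.
May 8, 1669 → May 8, 1670: 365 days.
May 8, 1670 → May 8, 1671: 365 days.
May 8, 1671 → May 8, 1672: 366 days (Feb 29, 1672 is in that span).
May 8, 1672 → Jun 8, 1672: 31 days (May has 31).
Jun 8, 1672 → Jul 8, 1672: 30 days (June has 30).
Jul 8, 1672 → Aug 8, 1672: 31 days (July has 31).
Aug 8, 1672 → Sep 8, 1672: 31 days (August has 31).
Sep 8, 1672 → Oct 8, 1672: 30 days (September has 30).
Oct 8, 1672 → Nov 8, 1672: 31 days (October has 31).
Nov 8, 1672 → Dec 8, 1672: 30 days (November has 30).
Dec 8, 1672 → Jan 8, 1673: 31 days (December has 31).
Jan 8, 1673 → Feb 8, 1673: 31 days (January has 31).
Feb 8, 1673 → Mar 8, 1673: 28 days (February has 28).
Mar 8, 1673 → Apr 8, 1673: 31 days (March has 31).
Apr 8, 1673 → May 8, 1673: 30 days (April has 30).
May 8, 1673 → Jun 2, 1673: 25 days.
Total: 5869 days.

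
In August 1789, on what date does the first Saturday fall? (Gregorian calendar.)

August 1, 1789 is a Saturday.
The first Saturday is therefore August 1 (same day).

August 1, 1789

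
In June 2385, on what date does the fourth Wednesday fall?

June 1, 2385 is a Saturday.
The first Wednesday is therefore June 5 (4 days later).
The fourth Wednesday is 5 + 3×7 = June 26.

June 26, 2385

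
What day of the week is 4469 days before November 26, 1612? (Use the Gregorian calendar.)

First find the weekday of Nov 26, 1612. Doomsday rule: the anchor day for the 1600s is Tuesday. For year 12: 12÷12 = 1 r 0, and 0÷4 = 0, so 1+0+0 = 1.
Tuesday + 1 ≡ Wednesday — that's 1612's doomsday.
In November the doomsday date is Nov 7.
Nov 26 is 19 days after Nov 7; 19 mod 7 = 5, so Wednesday + 5 = Monday.
4469 mod 7 = 3, so 4469 days before a Monday is Monday − 3 = Friday.

Friday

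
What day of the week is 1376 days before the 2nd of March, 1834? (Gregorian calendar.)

First find the weekday of Mar 2, 1834. Doomsday rule: the anchor day for the 1800s is Friday. For year 34: 34÷12 = 2 r 10, and 10÷4 = 2, so 2+10+2 = 14.
Friday + 14 ≡ Friday — that's 1834's doomsday.
In March the doomsday date is Mar 14.
Mar 2 is 12 days before Mar 14; 12 mod 7 = 5, so Friday − 5 = Sunday.
1376 mod 7 = 4, so 1376 days before a Sunday is Sunday − 4 = Wednesday.

Wednesday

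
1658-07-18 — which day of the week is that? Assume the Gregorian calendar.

Doomsday rule: the anchor day for the 1600s is Tuesday. For year 58: 58÷12 = 4 r 10, and 10÷4 = 2, so 4+10+2 = 16.
Tuesday + 16 ≡ Thursday — that's 1658's doomsday.
In July the doomsday date is Jul 11.
Jul 18 is 7 days after Jul 11; 7 mod 7 = 0, so Thursday + 0 = Thursday.

Thursday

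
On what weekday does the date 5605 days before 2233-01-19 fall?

Monday

Jan 19, 2233 is a Saturday.
5605 mod 7 = 5, so 5605 days before a Saturday is Saturday − 5 = Monday.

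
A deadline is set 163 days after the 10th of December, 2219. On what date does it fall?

Dec has 31 days: +22 → Jan 1, 2220 (141 left).
Jan has 31 days: +31 → Feb 1, 2220 (110 left).
Feb has 29 days: +29 → Mar 1, 2220 (81 left).
Mar has 31 days: +31 → Apr 1, 2220 (50 left).
Apr has 30 days: +30 → May 1, 2220 (20 left).
+20 → May 21, 2220.

May 21, 2220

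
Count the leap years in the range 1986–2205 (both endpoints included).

Multiples of 4 in [1986,2205]: 55.
Of those, multiples of 100: 3 (not leap unless ÷400).
Multiples of 400: 1.
Leap years = 55 − 3 + 1 = 53.

53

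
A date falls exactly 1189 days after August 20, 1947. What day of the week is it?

Tuesday

First find the weekday of Aug 20, 1947. Doomsday rule: the anchor day for the 1900s is Wednesday. For year 47: 47÷12 = 3 r 11, and 11÷4 = 2, so 3+11+2 = 16.
Wednesday + 16 ≡ Friday — that's 1947's doomsday.
In August the doomsday date is Aug 8.
Aug 20 is 12 days after Aug 8; 12 mod 7 = 5, so Friday + 5 = Wednesday.
1189 mod 7 = 6, so 1189 days after a Wednesday is Wednesday + 6 = Tuesday.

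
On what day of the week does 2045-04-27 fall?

Thursday

Doomsday rule: the anchor day for the 2000s is Tuesday. For year 45: 45÷12 = 3 r 9, and 9÷4 = 2, so 3+9+2 = 14.
Tuesday + 14 ≡ Tuesday — that's 2045's doomsday.
In April the doomsday date is Apr 4.
Apr 27 is 23 days after Apr 4; 23 mod 7 = 2, so Tuesday + 2 = Thursday.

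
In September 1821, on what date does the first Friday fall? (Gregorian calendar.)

September 1, 1821 is a Saturday.
The first Friday is therefore September 7 (6 days later).

September 7, 1821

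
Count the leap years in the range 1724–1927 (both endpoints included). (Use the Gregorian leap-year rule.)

49

Multiples of 4 in [1724,1927]: 51.
Of those, multiples of 100: 2 (not leap unless ÷400).
Multiples of 400: 0.
Leap years = 51 − 2 + 0 = 49.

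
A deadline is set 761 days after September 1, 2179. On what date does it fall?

+366 (one year; includes Feb 29, 2180) → Sep 1, 2180 (395 left).
Sep has 30 days: +30 → Oct 1, 2180 (365 left).
Oct has 31 days: +31 → Nov 1, 2180 (334 left).
Nov has 30 days: +30 → Dec 1, 2180 (304 left).
Dec has 31 days: +31 → Jan 1, 2181 (273 left).
Jan has 31 days: +31 → Feb 1, 2181 (242 left).
Feb has 28 days: +28 → Mar 1, 2181 (214 left).
Mar has 31 days: +31 → Apr 1, 2181 (183 left).
Apr has 30 days: +30 → May 1, 2181 (153 left).
May has 31 days: +31 → Jun 1, 2181 (122 left).
Jun has 30 days: +30 → Jul 1, 2181 (92 left).
Jul has 31 days: +31 → Aug 1, 2181 (61 left).
Aug has 31 days: +31 → Sep 1, 2181 (30 left).
Sep has 30 days: +30 → Oct 1, 2181 (0 left).

October 1, 2181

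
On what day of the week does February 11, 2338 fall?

Friday

Doomsday rule: the anchor day for the 2300s is Wednesday. For year 38: 38÷12 = 3 r 2, and 2÷4 = 0, so 3+2+0 = 5.
Wednesday + 5 ≡ Monday — that's 2338's doomsday.
In February the doomsday date is Feb 28 (2338 is not a leap year).
Feb 11 is 17 days before Feb 28; 17 mod 7 = 3, so Monday − 3 = Friday.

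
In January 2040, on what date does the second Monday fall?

January 1, 2040 is a Sunday.
The first Monday is therefore January 2 (1 days later).
The second Monday is 2 + 1×7 = January 9.

January 9, 2040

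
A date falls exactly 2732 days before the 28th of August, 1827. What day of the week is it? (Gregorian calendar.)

Sunday

Aug 28, 1827 is a Tuesday.
2732 mod 7 = 2, so 2732 days before a Tuesday is Tuesday − 2 = Sunday.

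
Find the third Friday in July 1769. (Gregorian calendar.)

July 21, 1769

July 1, 1769 is a Saturday.
The first Friday is therefore July 7 (6 days later).
The third Friday is 7 + 2×7 = July 21.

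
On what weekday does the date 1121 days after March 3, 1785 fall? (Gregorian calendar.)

Mar 3, 1785 is a Thursday.
1121 mod 7 = 1, so 1121 days after a Thursday is Thursday + 1 = Friday.

Friday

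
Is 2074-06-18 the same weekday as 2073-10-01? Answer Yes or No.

From Oct 1, 2073 to Jun 18, 2074 is 260 days.
260 mod 7 = 1, so they are different weekdays.
(Oct 1, 2073 is a Sunday; Jun 18, 2074 is a Monday.)

No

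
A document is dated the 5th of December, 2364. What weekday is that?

Doomsday rule: the anchor day for the 2300s is Wednesday. For year 64: 64÷12 = 5 r 4, and 4÷4 = 1, so 5+4+1 = 10.
Wednesday + 10 ≡ Saturday — that's 2364's doomsday.
In December the doomsday date is Dec 12.
Dec 5 is 7 days before Dec 12; 7 mod 7 = 0, so Saturday − 0 = Saturday.

Saturday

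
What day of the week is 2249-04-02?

Doomsday rule: the anchor day for the 2200s is Friday. For year 49: 49÷12 = 4 r 1, and 1÷4 = 0, so 4+1+0 = 5.
Friday + 5 ≡ Wednesday — that's 2249's doomsday.
In April the doomsday date is Apr 4.
Apr 2 is 2 days before Apr 4; 2 mod 7 = 2, so Wednesday − 2 = Monday.

Monday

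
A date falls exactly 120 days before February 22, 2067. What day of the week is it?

Monday

First find the weekday of Feb 22, 2067. Doomsday rule: the anchor day for the 2000s is Tuesday. For year 67: 67÷12 = 5 r 7, and 7÷4 = 1, so 5+7+1 = 13.
Tuesday + 13 ≡ Monday — that's 2067's doomsday.
In February the doomsday date is Feb 28 (2067 is not a leap year).
Feb 22 is 6 days before Feb 28; 6 mod 7 = 6, so Monday − 6 = Tuesday.
120 mod 7 = 1, so 120 days before a Tuesday is Tuesday − 1 = Monday.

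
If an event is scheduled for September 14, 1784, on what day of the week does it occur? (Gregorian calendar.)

Doomsday rule: the anchor day for the 1700s is Sunday. For year 84: 84÷12 = 7 r 0, and 0÷4 = 0, so 7+0+0 = 7.
Sunday + 7 ≡ Sunday — that's 1784's doomsday.
In September the doomsday date is Sep 5.
Sep 14 is 9 days after Sep 5; 9 mod 7 = 2, so Sunday + 2 = Tuesday.

Tuesday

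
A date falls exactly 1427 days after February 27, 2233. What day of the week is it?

First find the weekday of Feb 27, 2233. Doomsday rule: the anchor day for the 2200s is Friday. For year 33: 33÷12 = 2 r 9, and 9÷4 = 2, so 2+9+2 = 13.
Friday + 13 ≡ Thursday — that's 2233's doomsday.
In February the doomsday date is Feb 28 (2233 is not a leap year).
Feb 27 is 1 day before Feb 28; 1 mod 7 = 1, so Thursday − 1 = Wednesday.
1427 mod 7 = 6, so 1427 days after a Wednesday is Wednesday + 6 = Tuesday.

Tuesday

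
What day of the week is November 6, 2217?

Thursday

Doomsday rule: the anchor day for the 2200s is Friday. For year 17: 17÷12 = 1 r 5, and 5÷4 = 1, so 1+5+1 = 7.
Friday + 7 ≡ Friday — that's 2217's doomsday.
In November the doomsday date is Nov 7.
Nov 6 is 1 day before Nov 7; 1 mod 7 = 1, so Friday − 1 = Thursday.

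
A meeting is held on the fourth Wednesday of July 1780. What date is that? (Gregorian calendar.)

July 1, 1780 is a Saturday.
The first Wednesday is therefore July 5 (4 days later).
The fourth Wednesday is 5 + 3×7 = July 26.

July 26, 1780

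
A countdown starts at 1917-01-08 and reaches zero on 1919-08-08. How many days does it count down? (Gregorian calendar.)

942

Jan 8, 1917 → Jan 8, 1918: 365 days.
Jan 8, 1918 → Jan 8, 1919: 365 days.
Jan 8, 1919 → Feb 8, 1919: 31 days (January has 31).
Feb 8, 1919 → Mar 8, 1919: 28 days (February has 28).
Mar 8, 1919 → Apr 8, 1919: 31 days (March has 31).
Apr 8, 1919 → May 8, 1919: 30 days (April has 30).
May 8, 1919 → Jun 8, 1919: 31 days (May has 31).
Jun 8, 1919 → Jul 8, 1919: 30 days (June has 30).
Jul 8, 1919 → Aug 8, 1919: 31 days.
Total: 942 days.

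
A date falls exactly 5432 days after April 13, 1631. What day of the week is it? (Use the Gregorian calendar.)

Sunday

First find the weekday of Apr 13, 1631. Doomsday rule: the anchor day for the 1600s is Tuesday. For year 31: 31÷12 = 2 r 7, and 7÷4 = 1, so 2+7+1 = 10.
Tuesday + 10 ≡ Friday — that's 1631's doomsday.
In April the doomsday date is Apr 4.
Apr 13 is 9 days after Apr 4; 9 mod 7 = 2, so Friday + 2 = Sunday.
5432 mod 7 = 0, so 5432 days after a Sunday is Sunday + 0 = Sunday.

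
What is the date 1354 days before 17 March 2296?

July 2, 2292

−366 (one year; includes Feb 29, 2296) → Mar 17, 2295 (988 left).
−365 (one year) → Mar 17, 2294 (623 left).
−365 (one year) → Mar 17, 2293 (258 left).
−17 → Feb 28, 2293 (end of Feb, 28 days; 241 left).
−28 → Jan 31, 2293 (end of Jan, 31 days; 213 left).
−31 → Dec 31, 2292 (end of Dec, 31 days; 182 left).
−31 → Nov 30, 2292 (end of Nov, 30 days; 151 left).
−30 → Oct 31, 2292 (end of Oct, 31 days; 121 left).
−31 → Sep 30, 2292 (end of Sep, 30 days; 90 left).
−30 → Aug 31, 2292 (end of Aug, 31 days; 60 left).
−31 → Jul 31, 2292 (end of Jul, 31 days; 29 left).
−29 → Jul 2, 2292.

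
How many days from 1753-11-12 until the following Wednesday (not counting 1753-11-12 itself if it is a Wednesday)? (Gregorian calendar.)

Nov 12, 1753 is a Monday.
From Monday to the next Wednesday is 2 days.

2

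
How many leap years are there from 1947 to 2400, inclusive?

111

Multiples of 4 in [1947,2400]: 114.
Of those, multiples of 100: 5 (not leap unless ÷400).
Multiples of 400: 2.
Leap years = 114 − 5 + 2 = 111.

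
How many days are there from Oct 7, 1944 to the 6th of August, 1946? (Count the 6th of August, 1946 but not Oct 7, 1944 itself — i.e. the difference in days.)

Oct 7, 1944 → Oct 7, 1945: 365 days.
Oct 7, 1945 → Nov 7, 1945: 31 days (October has 31).
Nov 7, 1945 → Dec 7, 1945: 30 days (November has 30).
Dec 7, 1945 → Jan 7, 1946: 31 days (December has 31).
Jan 7, 1946 → Feb 7, 1946: 31 days (January has 31).
Feb 7, 1946 → Mar 7, 1946: 28 days (February has 28).
Mar 7, 1946 → Apr 7, 1946: 31 days (March has 31).
Apr 7, 1946 → May 7, 1946: 30 days (April has 30).
May 7, 1946 → Jun 7, 1946: 31 days (May has 31).
Jun 7, 1946 → Jul 7, 1946: 30 days (June has 30).
Jul 7, 1946 → Aug 6, 1946: 30 days.
Total: 668 days.

668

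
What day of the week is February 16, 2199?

Saturday

Doomsday rule: the anchor day for the 2100s is Sunday. For year 99: 99÷12 = 8 r 3, and 3÷4 = 0, so 8+3+0 = 11.
Sunday + 11 ≡ Thursday — that's 2199's doomsday.
In February the doomsday date is Feb 28 (2199 is not a leap year).
Feb 16 is 12 days before Feb 28; 12 mod 7 = 5, so Thursday − 5 = Saturday.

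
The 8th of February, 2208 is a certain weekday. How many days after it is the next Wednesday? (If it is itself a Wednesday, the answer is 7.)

2

Feb 8, 2208 is a Monday.
From Monday to the next Wednesday is 2 days.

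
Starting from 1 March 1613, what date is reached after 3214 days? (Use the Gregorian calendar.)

+365 (one year) → Mar 1, 1614 (2849 left).
+365 (one year) → Mar 1, 1615 (2484 left).
+366 (one year; includes Feb 29, 1616) → Mar 1, 1616 (2118 left).
+365 (one year) → Mar 1, 1617 (1753 left).
+365 (one year) → Mar 1, 1618 (1388 left).
+365 (one year) → Mar 1, 1619 (1023 left).
+366 (one year; includes Feb 29, 1620) → Mar 1, 1620 (657 left).
+365 (one year) → Mar 1, 1621 (292 left).
Mar has 31 days: +31 → Apr 1, 1621 (261 left).
Apr has 30 days: +30 → May 1, 1621 (231 left).
May has 31 days: +31 → Jun 1, 1621 (200 left).
Jun has 30 days: +30 → Jul 1, 1621 (170 left).
Jul has 31 days: +31 → Aug 1, 1621 (139 left).
Aug has 31 days: +31 → Sep 1, 1621 (108 left).
Sep has 30 days: +30 → Oct 1, 1621 (78 left).
Oct has 31 days: +31 → Nov 1, 1621 (47 left).
Nov has 30 days: +30 → Dec 1, 1621 (17 left).
+17 → Dec 18, 1621.

December 18, 1621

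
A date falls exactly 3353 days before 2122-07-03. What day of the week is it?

First find the weekday of Jul 3, 2122. Doomsday rule: the anchor day for the 2100s is Sunday. For year 22: 22÷12 = 1 r 10, and 10÷4 = 2, so 1+10+2 = 13.
Sunday + 13 ≡ Saturday — that's 2122's doomsday.
In July the doomsday date is Jul 11.
Jul 3 is 8 days before Jul 11; 8 mod 7 = 1, so Saturday − 1 = Friday.
3353 mod 7 = 0, so 3353 days before a Friday is Friday − 0 = Friday.

Friday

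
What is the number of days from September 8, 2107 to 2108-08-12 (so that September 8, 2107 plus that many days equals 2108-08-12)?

Sep 8, 2107 → Oct 8, 2107: 30 days (September has 30).
Oct 8, 2107 → Nov 8, 2107: 31 days (October has 31).
Nov 8, 2107 → Dec 8, 2107: 30 days (November has 30).
Dec 8, 2107 → Jan 8, 2108: 31 days (December has 31).
Jan 8, 2108 → Feb 8, 2108: 31 days (January has 31).
Feb 8, 2108 → Mar 8, 2108: 29 days (February has 29).
Mar 8, 2108 → Apr 8, 2108: 31 days (March has 31).
Apr 8, 2108 → May 8, 2108: 30 days (April has 30).
May 8, 2108 → Jun 8, 2108: 31 days (May has 31).
Jun 8, 2108 → Jul 8, 2108: 30 days (June has 30).
Jul 8, 2108 → Aug 8, 2108: 31 days (July has 31).
Aug 8, 2108 → Aug 12, 2108: 4 days.
Total: 339 days.

339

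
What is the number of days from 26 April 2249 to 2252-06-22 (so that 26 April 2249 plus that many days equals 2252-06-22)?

1153

Apr 26, 2249 → Apr 26, 2250: 365 days.
Apr 26, 2250 → Apr 26, 2251: 365 days.
Apr 26, 2251 → Apr 26, 2252: 366 days (Feb 29, 2252 is in that span).
Apr 26, 2252 → May 26, 2252: 30 days (April has 30).
May 26, 2252 → Jun 22, 2252: 27 days.
Total: 1153 days.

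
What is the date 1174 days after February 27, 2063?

May 16, 2066

+365 (one year) → Feb 27, 2064 (809 left).
+366 (one year; includes Feb 29, 2064) → Feb 27, 2065 (443 left).
+365 (one year) → Feb 27, 2066 (78 left).
Feb has 28 days: +2 → Mar 1, 2066 (76 left).
Mar has 31 days: +31 → Apr 1, 2066 (45 left).
Apr has 30 days: +30 → May 1, 2066 (15 left).
+15 → May 16, 2066.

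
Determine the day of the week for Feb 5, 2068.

Doomsday rule: the anchor day for the 2000s is Tuesday. For year 68: 68÷12 = 5 r 8, and 8÷4 = 2, so 5+8+2 = 15.
Tuesday + 15 ≡ Wednesday — that's 2068's doomsday.
In February the doomsday date is Feb 29 (2068 is a leap year (divisible by 4)).
Feb 5 is 24 days before Feb 29; 24 mod 7 = 3, so Wednesday − 3 = Sunday.

Sunday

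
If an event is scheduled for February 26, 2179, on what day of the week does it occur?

Doomsday rule: the anchor day for the 2100s is Sunday. For year 79: 79÷12 = 6 r 7, and 7÷4 = 1, so 6+7+1 = 14.
Sunday + 14 ≡ Sunday — that's 2179's doomsday.
In February the doomsday date is Feb 28 (2179 is not a leap year).
Feb 26 is 2 days before Feb 28; 2 mod 7 = 2, so Sunday − 2 = Friday.

Friday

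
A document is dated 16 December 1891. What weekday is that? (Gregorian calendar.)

Wednesday

Doomsday rule: the anchor day for the 1800s is Friday. For year 91: 91÷12 = 7 r 7, and 7÷4 = 1, so 7+7+1 = 15.
Friday + 15 ≡ Saturday — that's 1891's doomsday.
In December the doomsday date is Dec 12.
Dec 16 is 4 days after Dec 12; 4 mod 7 = 4, so Saturday + 4 = Wednesday.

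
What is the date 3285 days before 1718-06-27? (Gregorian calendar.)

−365 (one year) → Jun 27, 1717 (2920 left).
−365 (one year) → Jun 27, 1716 (2555 left).
−366 (one year; includes Feb 29, 1716) → Jun 27, 1715 (2189 left).
−365 (one year) → Jun 27, 1714 (1824 left).
−365 (one year) → Jun 27, 1713 (1459 left).
−365 (one year) → Jun 27, 1712 (1094 left).
−366 (one year; includes Feb 29, 1712) → Jun 27, 1711 (728 left).
−365 (one year) → Jun 27, 1710 (363 left).
−27 → May 31, 1710 (end of May, 31 days; 336 left).
−31 → Apr 30, 1710 (end of Apr, 30 days; 305 left).
−30 → Mar 31, 1710 (end of Mar, 31 days; 275 left).
−31 → Feb 28, 1710 (end of Feb, 28 days; 244 left).
−28 → Jan 31, 1710 (end of Jan, 31 days; 216 left).
−31 → Dec 31, 1709 (end of Dec, 31 days; 185 left).
−31 → Nov 30, 1709 (end of Nov, 30 days; 154 left).
−30 → Oct 31, 1709 (end of Oct, 31 days; 124 left).
−31 → Sep 30, 1709 (end of Sep, 30 days; 93 left).
−30 → Aug 31, 1709 (end of Aug, 31 days; 63 left).
−31 → Jul 31, 1709 (end of Jul, 31 days; 32 left).
−31 → Jun 30, 1709 (end of Jun, 30 days; 1 left).
−1 → Jun 29, 1709.

June 29, 1709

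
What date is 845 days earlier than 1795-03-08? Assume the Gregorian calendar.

−365 (one year) → Mar 8, 1794 (480 left).
−365 (one year) → Mar 8, 1793 (115 left).
−8 → Feb 28, 1793 (end of Feb, 28 days; 107 left).
−28 → Jan 31, 1793 (end of Jan, 31 days; 79 left).
−31 → Dec 31, 1792 (end of Dec, 31 days; 48 left).
−31 → Nov 30, 1792 (end of Nov, 30 days; 17 left).
−17 → Nov 13, 1792.

November 13, 1792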